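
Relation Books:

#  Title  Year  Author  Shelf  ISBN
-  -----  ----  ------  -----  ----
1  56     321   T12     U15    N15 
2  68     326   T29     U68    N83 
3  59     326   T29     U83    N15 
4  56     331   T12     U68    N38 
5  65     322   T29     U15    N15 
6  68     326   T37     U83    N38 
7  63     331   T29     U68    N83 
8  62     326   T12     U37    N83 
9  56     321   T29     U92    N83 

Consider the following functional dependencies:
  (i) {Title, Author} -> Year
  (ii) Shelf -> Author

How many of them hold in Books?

0

(i) {Title, Author} -> Year: (Title=56, Author=T12): rows 1, 4 → Year takes values {321, 331} — violation — fails.
(ii) Shelf -> Author: Shelf=U15: rows 1, 5 → Author takes values {T12, T29} — violation; Shelf=U68: rows 2, 4, 7 → Author takes values {T29, T12} — violation; Shelf=U83: rows 3, 6 → Author takes values {T29, T37} — violation — fails.
None of the 2 dependencies hold.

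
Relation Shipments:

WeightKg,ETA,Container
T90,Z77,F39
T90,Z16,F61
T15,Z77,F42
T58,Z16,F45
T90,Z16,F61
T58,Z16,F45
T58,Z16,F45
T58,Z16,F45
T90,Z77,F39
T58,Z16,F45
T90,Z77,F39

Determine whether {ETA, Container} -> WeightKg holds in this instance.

(ETA=Z77, Container=F39): 3 rows → WeightKg = T90, T90, T90 ✓
(ETA=Z16, Container=F61): 2 rows → WeightKg = T90, T90 ✓
(ETA=Z77, Container=F42): 1 row → WeightKg = T15 ✓
(ETA=Z16, Container=F45): 5 rows → WeightKg = T58, T58, T58, T58, T58 ✓
Every {ETA, Container} value is associated with a single WeightKg value, so {ETA, Container} -> WeightKg holds.

Yes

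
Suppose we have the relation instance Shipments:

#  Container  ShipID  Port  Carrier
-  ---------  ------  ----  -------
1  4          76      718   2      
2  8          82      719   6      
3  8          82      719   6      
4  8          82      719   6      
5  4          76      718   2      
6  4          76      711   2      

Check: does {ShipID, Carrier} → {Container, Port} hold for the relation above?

No

(ShipID=76, Carrier=2): rows 1, 5, 6 → {Container,Port} takes values {(4, 718), (4, 711)} — violation
(ShipID=82, Carrier=6): rows 2, 3, 4 → {Container,Port} = (8, 719), (8, 719), (8, 719) ✓
Two rows agree on {ShipID, Carrier} but differ on {Container, Port}, so {ShipID, Carrier} → {Container, Port} does not hold.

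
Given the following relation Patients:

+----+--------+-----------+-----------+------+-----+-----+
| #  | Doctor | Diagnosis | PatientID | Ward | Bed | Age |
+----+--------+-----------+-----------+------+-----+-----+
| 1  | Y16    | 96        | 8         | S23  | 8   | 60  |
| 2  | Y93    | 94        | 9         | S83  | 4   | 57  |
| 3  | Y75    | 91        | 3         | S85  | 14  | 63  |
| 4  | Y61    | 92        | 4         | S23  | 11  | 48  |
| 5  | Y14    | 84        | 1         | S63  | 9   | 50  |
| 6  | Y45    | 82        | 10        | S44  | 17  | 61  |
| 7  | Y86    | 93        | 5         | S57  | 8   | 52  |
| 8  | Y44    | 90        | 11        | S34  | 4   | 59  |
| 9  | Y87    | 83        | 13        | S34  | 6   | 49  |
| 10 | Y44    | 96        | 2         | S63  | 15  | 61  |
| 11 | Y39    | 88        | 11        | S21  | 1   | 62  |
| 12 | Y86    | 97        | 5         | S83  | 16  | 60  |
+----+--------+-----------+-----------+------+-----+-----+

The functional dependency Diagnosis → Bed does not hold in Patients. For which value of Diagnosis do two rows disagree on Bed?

Diagnosis=96: rows 1, 10 → Bed takes values {8, 15} — violation
Diagnosis=94: row 2 → Bed = 4 ✓
Diagnosis=91: row 3 → Bed = 14 ✓
Diagnosis=92: row 4 → Bed = 11 ✓
Diagnosis=84: row 5 → Bed = 9 ✓
Diagnosis=82: row 6 → Bed = 17 ✓
Diagnosis=93: row 7 → Bed = 8 ✓
Diagnosis=90: row 8 → Bed = 4 ✓
Diagnosis=83: row 9 → Bed = 6 ✓
Diagnosis=88: row 11 → Bed = 1 ✓
Diagnosis=97: row 12 → Bed = 16 ✓
The only Diagnosis value with inconsistent Bed is Diagnosis=96.

96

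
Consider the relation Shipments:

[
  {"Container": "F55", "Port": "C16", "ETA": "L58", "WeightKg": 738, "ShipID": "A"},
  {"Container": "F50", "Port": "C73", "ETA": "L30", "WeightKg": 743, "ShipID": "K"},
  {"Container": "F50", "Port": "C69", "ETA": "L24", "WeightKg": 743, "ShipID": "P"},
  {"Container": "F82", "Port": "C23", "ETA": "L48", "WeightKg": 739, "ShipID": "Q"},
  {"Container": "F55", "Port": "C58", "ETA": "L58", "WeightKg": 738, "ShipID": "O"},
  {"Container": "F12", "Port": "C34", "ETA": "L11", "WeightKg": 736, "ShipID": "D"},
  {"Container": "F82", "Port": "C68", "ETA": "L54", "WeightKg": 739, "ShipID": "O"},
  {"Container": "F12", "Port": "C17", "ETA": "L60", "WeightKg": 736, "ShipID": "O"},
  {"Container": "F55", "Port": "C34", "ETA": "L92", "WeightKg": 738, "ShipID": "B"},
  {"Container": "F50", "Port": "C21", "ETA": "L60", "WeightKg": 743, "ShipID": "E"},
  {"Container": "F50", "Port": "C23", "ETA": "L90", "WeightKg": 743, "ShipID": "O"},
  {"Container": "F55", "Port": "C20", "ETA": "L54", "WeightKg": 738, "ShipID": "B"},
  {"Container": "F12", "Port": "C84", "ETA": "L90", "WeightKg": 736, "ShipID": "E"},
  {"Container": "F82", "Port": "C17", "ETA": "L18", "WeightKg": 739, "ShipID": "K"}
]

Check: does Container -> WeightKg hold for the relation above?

Container=F55: 4 rows → WeightKg = 738, 738, 738, 738 ✓
Container=F50: 4 rows → WeightKg = 743, 743, 743, 743 ✓
Container=F82: 3 rows → WeightKg = 739, 739, 739 ✓
Container=F12: 3 rows → WeightKg = 736, 736, 736 ✓
Every Container value is associated with a single WeightKg value, so Container -> WeightKg holds.

Yes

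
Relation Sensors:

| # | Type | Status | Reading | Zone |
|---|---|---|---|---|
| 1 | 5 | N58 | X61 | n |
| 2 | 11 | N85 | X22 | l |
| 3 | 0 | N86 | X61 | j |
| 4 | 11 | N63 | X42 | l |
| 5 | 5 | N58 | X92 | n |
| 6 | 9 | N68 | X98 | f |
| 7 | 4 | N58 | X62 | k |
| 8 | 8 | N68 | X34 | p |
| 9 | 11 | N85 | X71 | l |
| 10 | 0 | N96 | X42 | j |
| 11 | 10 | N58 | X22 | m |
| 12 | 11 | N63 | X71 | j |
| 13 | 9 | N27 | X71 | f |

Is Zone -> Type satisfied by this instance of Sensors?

Zone=n: rows 1, 5 → Type = 5, 5 ✓
Zone=l: rows 2, 4, 9 → Type = 11, 11, 11 ✓
Zone=j: rows 3, 10, 12 → Type takes values {0, 11} — violation
Zone=f: rows 6, 13 → Type = 9, 9 ✓
Zone=k: row 7 → Type = 4 ✓
Zone=p: row 8 → Type = 8 ✓
Zone=m: row 11 → Type = 10 ✓
Two rows agree on Zone but differ on Type, so Zone -> Type does not hold.

No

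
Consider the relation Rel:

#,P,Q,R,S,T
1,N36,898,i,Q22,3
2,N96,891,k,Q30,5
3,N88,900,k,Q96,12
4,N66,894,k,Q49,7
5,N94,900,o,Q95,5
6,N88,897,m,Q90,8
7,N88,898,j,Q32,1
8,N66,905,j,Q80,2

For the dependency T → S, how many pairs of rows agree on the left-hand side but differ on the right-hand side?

T=5: violating pairs (2,5) — 1 pair.

1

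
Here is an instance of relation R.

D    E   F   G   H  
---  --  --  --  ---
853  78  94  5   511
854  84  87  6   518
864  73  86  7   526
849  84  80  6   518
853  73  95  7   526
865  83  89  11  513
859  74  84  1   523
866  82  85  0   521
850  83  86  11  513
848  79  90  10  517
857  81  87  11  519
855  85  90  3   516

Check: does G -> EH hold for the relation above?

No

G=5: 1 row → {E,H} = (78, 511) ✓
G=6: 2 rows → {E,H} = (84, 518), (84, 518) ✓
G=7: 2 rows → {E,H} = (73, 526), (73, 526) ✓
G=11: 3 rows → {E,H} takes values {(83, 513), (81, 519)} — violation
G=1: 1 row → {E,H} = (74, 523) ✓
G=0: 1 row → {E,H} = (82, 521) ✓
G=10: 1 row → {E,H} = (79, 517) ✓
G=3: 1 row → {E,H} = (85, 516) ✓
Two rows agree on G but differ on EH, so G -> EH does not hold.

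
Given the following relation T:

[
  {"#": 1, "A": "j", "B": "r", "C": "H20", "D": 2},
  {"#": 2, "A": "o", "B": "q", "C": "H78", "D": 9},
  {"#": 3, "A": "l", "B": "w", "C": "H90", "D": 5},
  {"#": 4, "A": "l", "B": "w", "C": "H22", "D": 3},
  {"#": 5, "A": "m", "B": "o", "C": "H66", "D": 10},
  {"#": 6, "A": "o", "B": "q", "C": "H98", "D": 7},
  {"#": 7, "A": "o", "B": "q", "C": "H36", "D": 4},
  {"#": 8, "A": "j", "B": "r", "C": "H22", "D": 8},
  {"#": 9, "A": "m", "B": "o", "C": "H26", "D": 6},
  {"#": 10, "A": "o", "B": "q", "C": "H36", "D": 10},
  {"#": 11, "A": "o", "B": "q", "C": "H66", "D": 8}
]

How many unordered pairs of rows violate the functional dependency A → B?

A=j: all 2 rows agree on B — 0 pairs.
A=o: all 5 rows agree on B — 0 pairs.
A=l: all 2 rows agree on B — 0 pairs.
A=m: all 2 rows agree on B — 0 pairs.

0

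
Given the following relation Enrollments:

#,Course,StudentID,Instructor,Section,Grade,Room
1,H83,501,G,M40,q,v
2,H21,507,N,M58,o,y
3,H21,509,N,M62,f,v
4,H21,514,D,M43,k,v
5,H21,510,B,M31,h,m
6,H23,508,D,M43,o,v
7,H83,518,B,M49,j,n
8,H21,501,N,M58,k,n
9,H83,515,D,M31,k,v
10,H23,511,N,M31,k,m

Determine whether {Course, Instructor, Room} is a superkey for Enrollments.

Yes

All 10 rows have distinct {Course, Instructor, Room} values, so {Course, Instructor, Room} → (all attributes) holds and {Course, Instructor, Room} is a superkey.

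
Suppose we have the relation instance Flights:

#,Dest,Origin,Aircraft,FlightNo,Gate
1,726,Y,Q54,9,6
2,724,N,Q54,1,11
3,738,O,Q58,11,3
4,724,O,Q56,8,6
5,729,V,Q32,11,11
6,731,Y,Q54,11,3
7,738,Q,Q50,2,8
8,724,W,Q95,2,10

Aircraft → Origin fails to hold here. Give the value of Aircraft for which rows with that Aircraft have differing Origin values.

Aircraft=Q54: rows 1, 2, 6 → Origin takes values {Y, N} — violation
Aircraft=Q58: row 3 → Origin = O ✓
Aircraft=Q56: row 4 → Origin = O ✓
Aircraft=Q32: row 5 → Origin = V ✓
Aircraft=Q50: row 7 → Origin = Q ✓
Aircraft=Q95: row 8 → Origin = W ✓
The only Aircraft value with inconsistent Origin is Aircraft=Q54.

Q54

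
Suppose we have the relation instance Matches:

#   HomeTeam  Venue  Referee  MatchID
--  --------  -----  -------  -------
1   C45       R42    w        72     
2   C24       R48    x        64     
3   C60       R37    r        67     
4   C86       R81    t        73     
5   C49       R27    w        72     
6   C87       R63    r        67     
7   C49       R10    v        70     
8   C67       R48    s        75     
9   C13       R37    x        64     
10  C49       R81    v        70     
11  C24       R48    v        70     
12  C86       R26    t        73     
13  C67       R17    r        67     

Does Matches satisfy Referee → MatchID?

Referee=w: rows 1, 5 → MatchID = 72, 72 ✓
Referee=x: rows 2, 9 → MatchID = 64, 64 ✓
Referee=r: rows 3, 6, 13 → MatchID = 67, 67, 67 ✓
Referee=t: rows 4, 12 → MatchID = 73, 73 ✓
Referee=v: rows 7, 10, 11 → MatchID = 70, 70, 70 ✓
Referee=s: row 8 → MatchID = 75 ✓
Every Referee value is associated with a single MatchID value, so Referee → MatchID holds.

Yes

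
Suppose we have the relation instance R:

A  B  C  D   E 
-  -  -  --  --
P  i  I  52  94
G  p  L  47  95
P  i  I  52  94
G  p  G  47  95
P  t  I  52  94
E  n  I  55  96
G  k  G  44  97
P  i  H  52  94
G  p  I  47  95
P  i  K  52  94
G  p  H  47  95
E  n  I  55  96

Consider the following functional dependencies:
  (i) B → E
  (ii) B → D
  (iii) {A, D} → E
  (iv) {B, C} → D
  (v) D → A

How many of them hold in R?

(i) B → E: every LHS value maps to a single RHS value — holds.
(ii) B → D: every LHS value maps to a single RHS value — holds.
(iii) {A, D} → E: every LHS value maps to a single RHS value — holds.
(iv) {B, C} → D: every LHS value maps to a single RHS value — holds.
(v) D → A: every LHS value maps to a single RHS value — holds.
5 of the 5 dependencies hold.

5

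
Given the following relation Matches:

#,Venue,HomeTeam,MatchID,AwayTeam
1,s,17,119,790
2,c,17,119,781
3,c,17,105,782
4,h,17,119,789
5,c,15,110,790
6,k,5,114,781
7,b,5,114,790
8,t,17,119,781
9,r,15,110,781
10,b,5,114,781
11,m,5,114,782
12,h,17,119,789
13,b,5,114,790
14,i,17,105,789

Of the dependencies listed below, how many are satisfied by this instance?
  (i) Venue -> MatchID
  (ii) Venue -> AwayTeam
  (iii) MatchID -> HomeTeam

1

(i) Venue -> MatchID: Venue=c: rows 2, 3, 5 → MatchID takes values {119, 105, 110} — violation — fails.
(ii) Venue -> AwayTeam: Venue=c: rows 2, 3, 5 → AwayTeam takes values {781, 782, 790} — violation; Venue=b: rows 7, 10, 13 → AwayTeam takes values {790, 781} — violation — fails.
(iii) MatchID -> HomeTeam: every LHS value maps to a single RHS value — holds.
1 of the 3 dependencies holds.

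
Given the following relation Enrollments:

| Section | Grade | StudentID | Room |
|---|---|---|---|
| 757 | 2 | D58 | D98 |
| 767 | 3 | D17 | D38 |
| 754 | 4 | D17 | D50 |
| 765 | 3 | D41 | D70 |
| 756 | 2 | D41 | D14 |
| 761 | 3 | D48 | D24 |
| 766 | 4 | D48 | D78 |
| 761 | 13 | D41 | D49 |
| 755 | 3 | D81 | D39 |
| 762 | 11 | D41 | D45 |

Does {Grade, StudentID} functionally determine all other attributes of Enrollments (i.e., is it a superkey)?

Yes

All 10 rows have distinct {Grade, StudentID} values, so {Grade, StudentID} → (all attributes) holds and {Grade, StudentID} is a superkey.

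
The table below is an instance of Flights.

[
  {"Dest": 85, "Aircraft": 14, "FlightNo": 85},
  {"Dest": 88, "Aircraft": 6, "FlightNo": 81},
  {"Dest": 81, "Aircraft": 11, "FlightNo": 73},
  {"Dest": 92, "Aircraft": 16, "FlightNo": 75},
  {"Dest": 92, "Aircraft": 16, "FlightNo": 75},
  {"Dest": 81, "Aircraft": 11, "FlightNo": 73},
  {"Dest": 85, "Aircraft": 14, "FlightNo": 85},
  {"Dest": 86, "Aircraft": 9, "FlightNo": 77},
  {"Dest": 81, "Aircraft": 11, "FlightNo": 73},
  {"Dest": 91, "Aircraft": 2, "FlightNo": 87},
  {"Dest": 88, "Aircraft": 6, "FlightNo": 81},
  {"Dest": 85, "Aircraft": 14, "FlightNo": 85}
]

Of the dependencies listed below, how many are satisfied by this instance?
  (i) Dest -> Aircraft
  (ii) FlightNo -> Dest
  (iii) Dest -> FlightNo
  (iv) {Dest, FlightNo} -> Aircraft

(i) Dest -> Aircraft: every LHS value maps to a single RHS value — holds.
(ii) FlightNo -> Dest: every LHS value maps to a single RHS value — holds.
(iii) Dest -> FlightNo: every LHS value maps to a single RHS value — holds.
(iv) {Dest, FlightNo} -> Aircraft: every LHS value maps to a single RHS value — holds.
4 of the 4 dependencies hold.

4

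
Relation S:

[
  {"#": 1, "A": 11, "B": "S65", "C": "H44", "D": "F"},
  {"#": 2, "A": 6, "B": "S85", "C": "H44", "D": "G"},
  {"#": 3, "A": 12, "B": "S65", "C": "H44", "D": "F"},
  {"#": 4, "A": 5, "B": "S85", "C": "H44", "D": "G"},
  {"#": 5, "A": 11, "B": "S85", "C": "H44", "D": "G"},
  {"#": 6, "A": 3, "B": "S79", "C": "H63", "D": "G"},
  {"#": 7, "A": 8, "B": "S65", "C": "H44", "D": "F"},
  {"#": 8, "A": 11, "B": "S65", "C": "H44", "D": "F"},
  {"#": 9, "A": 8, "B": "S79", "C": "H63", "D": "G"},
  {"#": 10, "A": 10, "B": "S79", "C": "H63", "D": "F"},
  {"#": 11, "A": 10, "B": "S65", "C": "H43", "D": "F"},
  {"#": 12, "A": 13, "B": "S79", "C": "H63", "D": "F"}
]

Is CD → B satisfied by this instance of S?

Yes

(C=H44, D=F): rows 1, 3, 7, 8 → B = S65, S65, S65, S65 ✓
(C=H44, D=G): rows 2, 4, 5 → B = S85, S85, S85 ✓
(C=H63, D=G): rows 6, 9 → B = S79, S79 ✓
(C=H63, D=F): rows 10, 12 → B = S79, S79 ✓
(C=H43, D=F): row 11 → B = S65 ✓
Every CD value is associated with a single B value, so CD → B holds.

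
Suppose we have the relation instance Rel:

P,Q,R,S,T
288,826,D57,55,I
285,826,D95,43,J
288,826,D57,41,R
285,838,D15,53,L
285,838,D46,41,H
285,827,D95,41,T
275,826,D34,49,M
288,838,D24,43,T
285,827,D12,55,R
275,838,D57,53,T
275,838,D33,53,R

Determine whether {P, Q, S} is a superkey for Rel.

No

Two distinct rows share (P=275, Q=838, S=53), so {P, Q, S} does not determine every attribute — not a superkey.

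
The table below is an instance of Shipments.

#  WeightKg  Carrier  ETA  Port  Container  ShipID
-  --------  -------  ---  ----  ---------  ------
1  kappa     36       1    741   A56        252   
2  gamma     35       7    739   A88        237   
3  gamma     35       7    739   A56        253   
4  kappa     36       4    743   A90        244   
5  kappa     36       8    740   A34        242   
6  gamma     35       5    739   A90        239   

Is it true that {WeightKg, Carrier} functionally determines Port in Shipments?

No

(WeightKg=kappa, Carrier=36): rows 1, 4, 5 → Port takes values {741, 743, 740} — violation
(WeightKg=gamma, Carrier=35): rows 2, 3, 6 → Port = 739, 739, 739 ✓
Two rows agree on {WeightKg, Carrier} but differ on Port, so {WeightKg, Carrier} -> Port does not hold.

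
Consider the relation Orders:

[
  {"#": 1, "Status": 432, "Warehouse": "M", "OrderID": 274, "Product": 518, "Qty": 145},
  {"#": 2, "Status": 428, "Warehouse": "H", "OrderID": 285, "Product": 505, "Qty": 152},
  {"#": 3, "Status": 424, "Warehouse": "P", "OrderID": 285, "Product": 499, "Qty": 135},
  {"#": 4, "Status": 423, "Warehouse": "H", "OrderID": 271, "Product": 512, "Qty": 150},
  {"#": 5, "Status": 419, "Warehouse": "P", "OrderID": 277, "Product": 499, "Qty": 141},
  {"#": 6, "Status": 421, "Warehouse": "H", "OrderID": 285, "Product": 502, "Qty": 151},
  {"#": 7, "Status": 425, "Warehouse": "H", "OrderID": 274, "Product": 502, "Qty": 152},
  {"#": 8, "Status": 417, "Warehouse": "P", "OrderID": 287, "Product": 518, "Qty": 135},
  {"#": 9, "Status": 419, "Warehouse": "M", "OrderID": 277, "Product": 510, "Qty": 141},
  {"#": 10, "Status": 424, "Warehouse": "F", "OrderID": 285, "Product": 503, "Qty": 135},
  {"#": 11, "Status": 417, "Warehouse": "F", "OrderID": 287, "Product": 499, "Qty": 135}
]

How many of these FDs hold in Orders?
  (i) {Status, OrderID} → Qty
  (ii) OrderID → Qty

(i) {Status, OrderID} → Qty: every LHS value maps to a single RHS value — holds.
(ii) OrderID → Qty: OrderID=274: rows 1, 7 → Qty takes values {145, 152} — violation; OrderID=285: rows 2, 3, 6, 10 → Qty takes values {152, 135, 151} — violation — fails.
1 of the 2 dependencies holds.

1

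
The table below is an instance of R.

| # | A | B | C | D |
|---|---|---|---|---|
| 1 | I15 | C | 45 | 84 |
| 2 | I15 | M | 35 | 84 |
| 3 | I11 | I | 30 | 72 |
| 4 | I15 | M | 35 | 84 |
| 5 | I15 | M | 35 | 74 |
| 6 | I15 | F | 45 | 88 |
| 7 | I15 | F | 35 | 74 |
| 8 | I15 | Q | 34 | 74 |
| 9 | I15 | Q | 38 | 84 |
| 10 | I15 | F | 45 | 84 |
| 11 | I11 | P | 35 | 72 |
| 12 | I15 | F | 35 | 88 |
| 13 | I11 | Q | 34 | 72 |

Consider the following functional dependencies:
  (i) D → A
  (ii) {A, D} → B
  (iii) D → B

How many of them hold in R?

1

(i) D → A: every LHS value maps to a single RHS value — holds.
(ii) {A, D} → B: (A=I15, D=84): rows 1, 2, 4, 9, 10 → B takes values {C, M, Q, F} — violation; (A=I11, D=72): rows 3, 11, 13 → B takes values {I, P, Q} — violation; (A=I15, D=74): rows 5, 7, 8 → B takes values {M, F, Q} — violation — fails.
(iii) D → B: D=84: rows 1, 2, 4, 9, 10 → B takes values {C, M, Q, F} — violation; D=72: rows 3, 11, 13 → B takes values {I, P, Q} — violation; D=74: rows 5, 7, 8 → B takes values {M, F, Q} — violation — fails.
1 of the 3 dependencies holds.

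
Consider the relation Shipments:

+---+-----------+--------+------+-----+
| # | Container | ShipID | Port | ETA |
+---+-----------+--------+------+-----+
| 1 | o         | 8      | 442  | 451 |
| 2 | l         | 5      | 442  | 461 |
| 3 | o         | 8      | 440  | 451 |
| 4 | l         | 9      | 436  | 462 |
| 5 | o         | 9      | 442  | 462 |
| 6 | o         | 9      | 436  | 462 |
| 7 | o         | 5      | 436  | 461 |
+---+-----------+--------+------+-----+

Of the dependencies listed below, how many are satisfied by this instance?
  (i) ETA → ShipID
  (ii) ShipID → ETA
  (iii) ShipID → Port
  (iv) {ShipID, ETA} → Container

2

(i) ETA → ShipID: every LHS value maps to a single RHS value — holds.
(ii) ShipID → ETA: every LHS value maps to a single RHS value — holds.
(iii) ShipID → Port: ShipID=8: rows 1, 3 → Port takes values {442, 440} — violation; ShipID=5: rows 2, 7 → Port takes values {442, 436} — violation; ShipID=9: rows 4, 5, 6 → Port takes values {436, 442} — violation — fails.
(iv) {ShipID, ETA} → Container: (ShipID=5, ETA=461): rows 2, 7 → Container takes values {l, o} — violation; (ShipID=9, ETA=462): rows 4, 5, 6 → Container takes values {l, o} — violation — fails.
2 of the 4 dependencies hold.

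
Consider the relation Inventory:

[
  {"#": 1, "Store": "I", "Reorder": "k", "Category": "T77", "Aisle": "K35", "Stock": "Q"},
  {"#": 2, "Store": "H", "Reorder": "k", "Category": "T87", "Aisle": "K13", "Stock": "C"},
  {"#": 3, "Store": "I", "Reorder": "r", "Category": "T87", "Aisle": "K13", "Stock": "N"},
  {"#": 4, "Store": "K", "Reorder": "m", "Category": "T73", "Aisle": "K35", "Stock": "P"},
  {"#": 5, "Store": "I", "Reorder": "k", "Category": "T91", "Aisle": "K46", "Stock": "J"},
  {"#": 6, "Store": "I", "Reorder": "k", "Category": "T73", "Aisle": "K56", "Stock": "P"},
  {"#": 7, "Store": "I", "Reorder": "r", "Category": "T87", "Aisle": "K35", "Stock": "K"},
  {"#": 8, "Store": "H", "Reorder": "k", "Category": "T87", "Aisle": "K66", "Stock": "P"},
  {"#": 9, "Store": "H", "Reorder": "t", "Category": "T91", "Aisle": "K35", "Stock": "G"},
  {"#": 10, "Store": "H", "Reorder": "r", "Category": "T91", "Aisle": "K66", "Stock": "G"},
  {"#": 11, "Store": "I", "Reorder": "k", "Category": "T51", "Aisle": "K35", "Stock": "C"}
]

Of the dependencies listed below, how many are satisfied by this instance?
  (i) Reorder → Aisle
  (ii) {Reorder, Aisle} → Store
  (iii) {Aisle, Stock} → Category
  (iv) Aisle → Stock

2

(i) Reorder → Aisle: Reorder=k: rows 1, 2, 5, 6, 8, 11 → Aisle takes values {K35, K13, K46, K56, K66} — violation; Reorder=r: rows 3, 7, 10 → Aisle takes values {K13, K35, K66} — violation — fails.
(ii) {Reorder, Aisle} → Store: every LHS value maps to a single RHS value — holds.
(iii) {Aisle, Stock} → Category: every LHS value maps to a single RHS value — holds.
(iv) Aisle → Stock: Aisle=K35: rows 1, 4, 7, 9, 11 → Stock takes values {Q, P, K, G, C} — violation; Aisle=K13: rows 2, 3 → Stock takes values {C, N} — violation; Aisle=K66: rows 8, 10 → Stock takes values {P, G} — violation — fails.
2 of the 4 dependencies hold.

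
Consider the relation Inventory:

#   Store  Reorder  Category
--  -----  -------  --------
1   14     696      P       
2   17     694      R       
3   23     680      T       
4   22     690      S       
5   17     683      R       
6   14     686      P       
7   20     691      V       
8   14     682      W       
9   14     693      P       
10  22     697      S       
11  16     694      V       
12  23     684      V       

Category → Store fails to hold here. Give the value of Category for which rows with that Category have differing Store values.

Category=P: rows 1, 6, 9 → Store = 14, 14, 14 ✓
Category=R: rows 2, 5 → Store = 17, 17 ✓
Category=T: row 3 → Store = 23 ✓
Category=S: rows 4, 10 → Store = 22, 22 ✓
Category=V: rows 7, 11, 12 → Store takes values {20, 16, 23} — violation
Category=W: row 8 → Store = 14 ✓
The only Category value with inconsistent Store is Category=V.

V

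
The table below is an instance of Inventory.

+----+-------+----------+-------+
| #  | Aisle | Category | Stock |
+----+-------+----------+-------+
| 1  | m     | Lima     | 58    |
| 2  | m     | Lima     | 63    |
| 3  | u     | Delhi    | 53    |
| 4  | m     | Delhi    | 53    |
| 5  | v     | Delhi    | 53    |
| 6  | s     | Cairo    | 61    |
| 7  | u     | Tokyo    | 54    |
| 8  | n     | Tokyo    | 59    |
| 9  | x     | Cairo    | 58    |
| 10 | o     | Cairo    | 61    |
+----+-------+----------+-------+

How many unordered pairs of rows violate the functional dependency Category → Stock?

Category=Lima: violating pairs (1,2) — 1 pair.
Category=Delhi: all 3 rows agree on Stock — 0 pairs.
Category=Cairo: violating pairs (6,9), (9,10) — 2 pairs.
Category=Tokyo: violating pairs (7,8) — 1 pair.

4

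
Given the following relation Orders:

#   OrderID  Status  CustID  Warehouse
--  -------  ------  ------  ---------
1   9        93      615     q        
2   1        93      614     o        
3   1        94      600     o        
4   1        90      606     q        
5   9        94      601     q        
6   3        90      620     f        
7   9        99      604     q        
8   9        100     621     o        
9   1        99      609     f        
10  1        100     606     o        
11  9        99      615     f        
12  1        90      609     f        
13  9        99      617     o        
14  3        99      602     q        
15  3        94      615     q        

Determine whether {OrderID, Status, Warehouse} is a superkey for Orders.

Yes

All 15 rows have distinct {OrderID, Status, Warehouse} values, so {OrderID, Status, Warehouse} → (all attributes) holds and {OrderID, Status, Warehouse} is a superkey.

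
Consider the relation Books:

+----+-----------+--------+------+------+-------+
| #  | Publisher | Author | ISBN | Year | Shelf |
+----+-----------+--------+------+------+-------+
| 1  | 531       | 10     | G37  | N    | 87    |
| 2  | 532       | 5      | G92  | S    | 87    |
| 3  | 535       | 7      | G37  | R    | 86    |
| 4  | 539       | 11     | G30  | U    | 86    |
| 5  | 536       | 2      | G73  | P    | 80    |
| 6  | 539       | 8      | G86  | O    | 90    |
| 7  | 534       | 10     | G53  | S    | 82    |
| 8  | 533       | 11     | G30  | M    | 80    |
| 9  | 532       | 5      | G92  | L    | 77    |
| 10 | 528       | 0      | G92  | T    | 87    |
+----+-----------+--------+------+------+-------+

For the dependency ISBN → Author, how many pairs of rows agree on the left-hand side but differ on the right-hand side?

ISBN=G37: violating pairs (1,3) — 1 pair.
ISBN=G92: violating pairs (2,10), (9,10) — 2 pairs.
ISBN=G30: all 2 rows agree on Author — 0 pairs.

3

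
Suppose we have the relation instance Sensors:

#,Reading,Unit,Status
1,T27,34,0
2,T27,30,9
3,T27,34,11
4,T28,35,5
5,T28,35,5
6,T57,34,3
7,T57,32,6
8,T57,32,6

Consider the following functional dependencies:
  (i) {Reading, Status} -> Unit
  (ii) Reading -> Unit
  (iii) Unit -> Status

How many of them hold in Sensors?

(i) {Reading, Status} -> Unit: every LHS value maps to a single RHS value — holds.
(ii) Reading -> Unit: Reading=T27: rows 1, 2, 3 → Unit takes values {34, 30} — violation; Reading=T57: rows 6, 7, 8 → Unit takes values {34, 32} — violation — fails.
(iii) Unit -> Status: Unit=34: rows 1, 3, 6 → Status takes values {0, 11, 3} — violation — fails.
1 of the 3 dependencies holds.

1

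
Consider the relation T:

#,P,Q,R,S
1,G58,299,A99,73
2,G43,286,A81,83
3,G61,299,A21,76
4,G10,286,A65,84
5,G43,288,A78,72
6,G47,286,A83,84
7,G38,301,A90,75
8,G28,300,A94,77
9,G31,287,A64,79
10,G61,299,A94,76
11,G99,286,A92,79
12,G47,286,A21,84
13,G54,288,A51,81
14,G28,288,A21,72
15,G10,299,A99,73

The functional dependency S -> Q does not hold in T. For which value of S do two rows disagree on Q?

S=73: rows 1, 15 → Q = 299, 299 ✓
S=83: row 2 → Q = 286 ✓
S=76: rows 3, 10 → Q = 299, 299 ✓
S=84: rows 4, 6, 12 → Q = 286, 286, 286 ✓
S=72: rows 5, 14 → Q = 288, 288 ✓
S=75: row 7 → Q = 301 ✓
S=77: row 8 → Q = 300 ✓
S=79: rows 9, 11 → Q takes values {287, 286} — violation
S=81: row 13 → Q = 288 ✓
The only S value with inconsistent Q is S=79.

79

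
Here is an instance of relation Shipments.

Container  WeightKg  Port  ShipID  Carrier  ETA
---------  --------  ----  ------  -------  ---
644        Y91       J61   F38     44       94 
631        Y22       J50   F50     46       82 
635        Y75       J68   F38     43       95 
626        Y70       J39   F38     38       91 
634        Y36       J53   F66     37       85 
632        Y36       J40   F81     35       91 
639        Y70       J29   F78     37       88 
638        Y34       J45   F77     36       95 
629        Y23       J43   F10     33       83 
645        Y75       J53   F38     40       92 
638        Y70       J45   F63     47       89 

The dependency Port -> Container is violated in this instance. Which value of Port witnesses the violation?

J53

Port=J61: 1 row → Container = 644 ✓
Port=J50: 1 row → Container = 631 ✓
Port=J68: 1 row → Container = 635 ✓
Port=J39: 1 row → Container = 626 ✓
Port=J53: 2 rows → Container takes values {634, 645} — violation
Port=J40: 1 row → Container = 632 ✓
Port=J29: 1 row → Container = 639 ✓
Port=J45: 2 rows → Container = 638, 638 ✓
Port=J43: 1 row → Container = 629 ✓
The only Port value with inconsistent Container is Port=J53.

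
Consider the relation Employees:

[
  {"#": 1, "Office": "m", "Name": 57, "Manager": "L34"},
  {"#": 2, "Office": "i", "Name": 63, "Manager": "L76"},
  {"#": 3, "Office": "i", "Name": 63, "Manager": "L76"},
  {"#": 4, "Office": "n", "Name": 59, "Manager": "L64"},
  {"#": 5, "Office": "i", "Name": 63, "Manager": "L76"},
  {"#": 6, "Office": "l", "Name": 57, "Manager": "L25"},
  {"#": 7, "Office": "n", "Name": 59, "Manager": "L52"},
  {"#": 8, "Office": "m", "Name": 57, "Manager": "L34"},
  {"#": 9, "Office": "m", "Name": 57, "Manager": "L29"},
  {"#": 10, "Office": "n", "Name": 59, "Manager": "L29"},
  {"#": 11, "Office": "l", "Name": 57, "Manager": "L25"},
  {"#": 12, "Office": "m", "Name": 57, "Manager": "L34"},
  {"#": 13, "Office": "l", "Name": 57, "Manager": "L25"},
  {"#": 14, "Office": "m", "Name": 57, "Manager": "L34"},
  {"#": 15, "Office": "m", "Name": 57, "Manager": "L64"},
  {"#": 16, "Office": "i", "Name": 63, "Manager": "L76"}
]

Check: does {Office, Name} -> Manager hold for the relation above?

(Office=m, Name=57): rows 1, 8, 9, 12, 14, 15 → Manager takes values {L34, L29, L64} — violation
(Office=i, Name=63): rows 2, 3, 5, 16 → Manager = L76, L76, L76, L76 ✓
(Office=n, Name=59): rows 4, 7, 10 → Manager takes values {L64, L52, L29} — violation
(Office=l, Name=57): rows 6, 11, 13 → Manager = L25, L25, L25 ✓
Two rows agree on {Office, Name} but differ on Manager, so {Office, Name} -> Manager does not hold.

No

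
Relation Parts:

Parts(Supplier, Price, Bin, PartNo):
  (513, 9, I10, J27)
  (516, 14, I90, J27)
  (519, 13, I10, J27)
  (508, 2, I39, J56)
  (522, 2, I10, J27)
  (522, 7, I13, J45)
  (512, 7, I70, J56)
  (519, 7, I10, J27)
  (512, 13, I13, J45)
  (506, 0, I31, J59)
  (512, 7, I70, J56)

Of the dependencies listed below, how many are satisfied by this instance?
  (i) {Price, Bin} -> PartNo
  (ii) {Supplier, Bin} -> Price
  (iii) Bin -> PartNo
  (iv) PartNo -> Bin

2

(i) {Price, Bin} -> PartNo: every LHS value maps to a single RHS value — holds.
(ii) {Supplier, Bin} -> Price: (Supplier=519, Bin=I10): 2 rows → Price takes values {13, 7} — violation — fails.
(iii) Bin -> PartNo: every LHS value maps to a single RHS value — holds.
(iv) PartNo -> Bin: PartNo=J27: 5 rows → Bin takes values {I10, I90} — violation; PartNo=J56: 3 rows → Bin takes values {I39, I70} — violation — fails.
2 of the 4 dependencies hold.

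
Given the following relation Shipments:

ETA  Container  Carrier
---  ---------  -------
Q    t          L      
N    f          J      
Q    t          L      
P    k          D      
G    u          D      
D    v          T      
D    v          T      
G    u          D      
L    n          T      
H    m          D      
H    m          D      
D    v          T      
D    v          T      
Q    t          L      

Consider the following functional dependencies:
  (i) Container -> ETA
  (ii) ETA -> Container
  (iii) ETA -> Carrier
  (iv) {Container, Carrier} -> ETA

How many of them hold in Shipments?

(i) Container -> ETA: every LHS value maps to a single RHS value — holds.
(ii) ETA -> Container: every LHS value maps to a single RHS value — holds.
(iii) ETA -> Carrier: every LHS value maps to a single RHS value — holds.
(iv) {Container, Carrier} -> ETA: every LHS value maps to a single RHS value — holds.
4 of the 4 dependencies hold.

4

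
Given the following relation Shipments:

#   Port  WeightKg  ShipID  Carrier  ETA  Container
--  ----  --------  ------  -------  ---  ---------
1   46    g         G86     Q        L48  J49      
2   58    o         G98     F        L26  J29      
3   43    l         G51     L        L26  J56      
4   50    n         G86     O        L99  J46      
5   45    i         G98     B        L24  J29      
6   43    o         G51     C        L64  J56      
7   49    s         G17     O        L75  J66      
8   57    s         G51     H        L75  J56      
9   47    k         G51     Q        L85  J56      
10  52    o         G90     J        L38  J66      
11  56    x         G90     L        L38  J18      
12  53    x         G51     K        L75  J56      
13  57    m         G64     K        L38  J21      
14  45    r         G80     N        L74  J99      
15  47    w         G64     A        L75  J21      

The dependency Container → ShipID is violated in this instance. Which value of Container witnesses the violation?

Container=J49: row 1 → ShipID = G86 ✓
Container=J29: rows 2, 5 → ShipID = G98, G98 ✓
Container=J56: rows 3, 6, 8, 9, 12 → ShipID = G51, G51, G51, G51, G51 ✓
Container=J46: row 4 → ShipID = G86 ✓
Container=J66: rows 7, 10 → ShipID takes values {G17, G90} — violation
Container=J18: row 11 → ShipID = G90 ✓
Container=J21: rows 13, 15 → ShipID = G64, G64 ✓
Container=J99: row 14 → ShipID = G80 ✓
The only Container value with inconsistent ShipID is Container=J66.

J66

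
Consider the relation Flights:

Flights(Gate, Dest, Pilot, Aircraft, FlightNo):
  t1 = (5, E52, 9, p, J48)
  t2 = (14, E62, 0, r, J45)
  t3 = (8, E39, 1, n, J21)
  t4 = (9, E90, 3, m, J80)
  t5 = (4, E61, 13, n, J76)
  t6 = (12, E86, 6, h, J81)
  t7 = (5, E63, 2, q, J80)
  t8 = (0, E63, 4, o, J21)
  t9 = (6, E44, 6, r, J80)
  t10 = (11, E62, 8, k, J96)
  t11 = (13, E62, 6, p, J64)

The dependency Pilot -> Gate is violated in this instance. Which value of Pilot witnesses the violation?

6

Pilot=9: row 1 → Gate = 5 ✓
Pilot=0: row 2 → Gate = 14 ✓
Pilot=1: row 3 → Gate = 8 ✓
Pilot=3: row 4 → Gate = 9 ✓
Pilot=13: row 5 → Gate = 4 ✓
Pilot=6: rows 6, 9, 11 → Gate takes values {12, 6, 13} — violation
Pilot=2: row 7 → Gate = 5 ✓
Pilot=4: row 8 → Gate = 0 ✓
Pilot=8: row 10 → Gate = 11 ✓
The only Pilot value with inconsistent Gate is Pilot=6.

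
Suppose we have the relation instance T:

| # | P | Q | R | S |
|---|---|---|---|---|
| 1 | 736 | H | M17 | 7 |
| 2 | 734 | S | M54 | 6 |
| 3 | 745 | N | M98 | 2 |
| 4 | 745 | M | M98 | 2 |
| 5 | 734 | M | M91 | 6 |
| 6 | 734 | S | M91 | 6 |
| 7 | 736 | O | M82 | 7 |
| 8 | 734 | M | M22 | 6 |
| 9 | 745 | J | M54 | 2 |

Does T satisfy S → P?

S=7: rows 1, 7 → P = 736, 736 ✓
S=6: rows 2, 5, 6, 8 → P = 734, 734, 734, 734 ✓
S=2: rows 3, 4, 9 → P = 745, 745, 745 ✓
Every S value is associated with a single P value, so S → P holds.

Yes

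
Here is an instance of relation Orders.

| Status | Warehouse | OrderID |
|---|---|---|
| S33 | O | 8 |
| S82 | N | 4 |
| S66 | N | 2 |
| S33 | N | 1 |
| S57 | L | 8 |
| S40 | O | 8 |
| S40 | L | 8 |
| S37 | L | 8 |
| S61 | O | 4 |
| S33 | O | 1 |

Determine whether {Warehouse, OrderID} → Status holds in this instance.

(Warehouse=O, OrderID=8): 2 rows → Status takes values {S33, S40} — violation
(Warehouse=N, OrderID=4): 1 row → Status = S82 ✓
(Warehouse=N, OrderID=2): 1 row → Status = S66 ✓
(Warehouse=N, OrderID=1): 1 row → Status = S33 ✓
(Warehouse=L, OrderID=8): 3 rows → Status takes values {S57, S40, S37} — violation
(Warehouse=O, OrderID=4): 1 row → Status = S61 ✓
(Warehouse=O, OrderID=1): 1 row → Status = S33 ✓
Two rows agree on {Warehouse, OrderID} but differ on Status, so {Warehouse, OrderID} → Status does not hold.

No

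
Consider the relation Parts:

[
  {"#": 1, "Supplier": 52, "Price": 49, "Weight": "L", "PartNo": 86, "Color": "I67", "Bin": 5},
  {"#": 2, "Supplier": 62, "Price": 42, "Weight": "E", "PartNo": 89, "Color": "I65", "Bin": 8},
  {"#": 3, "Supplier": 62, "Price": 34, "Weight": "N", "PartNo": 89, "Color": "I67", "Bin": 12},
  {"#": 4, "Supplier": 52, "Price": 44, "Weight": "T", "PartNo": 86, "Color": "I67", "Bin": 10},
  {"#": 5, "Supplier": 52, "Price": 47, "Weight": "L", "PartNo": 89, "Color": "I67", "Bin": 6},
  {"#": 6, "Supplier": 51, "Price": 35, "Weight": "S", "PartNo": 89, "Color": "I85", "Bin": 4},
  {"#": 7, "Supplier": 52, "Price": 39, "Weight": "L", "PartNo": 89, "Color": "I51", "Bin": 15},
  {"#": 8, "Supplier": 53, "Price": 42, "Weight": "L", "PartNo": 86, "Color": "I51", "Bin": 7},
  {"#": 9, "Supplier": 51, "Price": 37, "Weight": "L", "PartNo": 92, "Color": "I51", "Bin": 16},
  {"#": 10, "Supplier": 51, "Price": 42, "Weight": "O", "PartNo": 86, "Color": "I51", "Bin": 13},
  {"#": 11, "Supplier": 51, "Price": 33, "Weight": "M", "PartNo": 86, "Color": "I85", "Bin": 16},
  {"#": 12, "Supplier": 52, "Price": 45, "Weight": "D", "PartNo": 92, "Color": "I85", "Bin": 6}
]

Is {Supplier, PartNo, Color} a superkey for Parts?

Rows 1 and 4 have the same {Supplier, PartNo, Color} value (Supplier=52, PartNo=86, Color=I67) but are distinct tuples, so {Supplier, PartNo, Color} does not determine every attribute — not a superkey.

No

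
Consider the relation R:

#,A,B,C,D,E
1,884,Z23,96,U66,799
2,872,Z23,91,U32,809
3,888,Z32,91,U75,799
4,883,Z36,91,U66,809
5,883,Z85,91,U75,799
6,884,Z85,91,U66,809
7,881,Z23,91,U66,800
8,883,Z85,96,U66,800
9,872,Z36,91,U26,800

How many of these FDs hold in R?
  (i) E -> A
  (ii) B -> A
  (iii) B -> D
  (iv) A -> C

(i) E -> A: E=799: rows 1, 3, 5 → A takes values {884, 888, 883} — violation; E=809: rows 2, 4, 6 → A takes values {872, 883, 884} — violation; E=800: rows 7, 8, 9 → A takes values {881, 883, 872} — violation — fails.
(ii) B -> A: B=Z23: rows 1, 2, 7 → A takes values {884, 872, 881} — violation; B=Z36: rows 4, 9 → A takes values {883, 872} — violation; B=Z85: rows 5, 6, 8 → A takes values {883, 884} — violation — fails.
(iii) B -> D: B=Z23: rows 1, 2, 7 → D takes values {U66, U32} — violation; B=Z36: rows 4, 9 → D takes values {U66, U26} — violation; B=Z85: rows 5, 6, 8 → D takes values {U75, U66} — violation — fails.
(iv) A -> C: A=884: rows 1, 6 → C takes values {96, 91} — violation; A=883: rows 4, 5, 8 → C takes values {91, 96} — violation — fails.
None of the 4 dependencies hold.

0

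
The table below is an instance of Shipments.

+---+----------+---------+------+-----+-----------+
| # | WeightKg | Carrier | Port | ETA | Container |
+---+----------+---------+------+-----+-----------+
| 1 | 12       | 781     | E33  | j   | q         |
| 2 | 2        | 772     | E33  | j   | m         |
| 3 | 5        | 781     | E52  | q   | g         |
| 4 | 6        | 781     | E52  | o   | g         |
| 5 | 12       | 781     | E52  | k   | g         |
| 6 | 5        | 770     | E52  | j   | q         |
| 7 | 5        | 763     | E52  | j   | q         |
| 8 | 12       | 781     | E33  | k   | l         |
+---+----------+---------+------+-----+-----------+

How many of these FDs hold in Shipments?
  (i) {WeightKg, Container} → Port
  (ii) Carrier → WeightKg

(i) {WeightKg, Container} → Port: every LHS value maps to a single RHS value — holds.
(ii) Carrier → WeightKg: Carrier=781: rows 1, 3, 4, 5, 8 → WeightKg takes values {12, 5, 6} — violation — fails.
1 of the 2 dependencies holds.

1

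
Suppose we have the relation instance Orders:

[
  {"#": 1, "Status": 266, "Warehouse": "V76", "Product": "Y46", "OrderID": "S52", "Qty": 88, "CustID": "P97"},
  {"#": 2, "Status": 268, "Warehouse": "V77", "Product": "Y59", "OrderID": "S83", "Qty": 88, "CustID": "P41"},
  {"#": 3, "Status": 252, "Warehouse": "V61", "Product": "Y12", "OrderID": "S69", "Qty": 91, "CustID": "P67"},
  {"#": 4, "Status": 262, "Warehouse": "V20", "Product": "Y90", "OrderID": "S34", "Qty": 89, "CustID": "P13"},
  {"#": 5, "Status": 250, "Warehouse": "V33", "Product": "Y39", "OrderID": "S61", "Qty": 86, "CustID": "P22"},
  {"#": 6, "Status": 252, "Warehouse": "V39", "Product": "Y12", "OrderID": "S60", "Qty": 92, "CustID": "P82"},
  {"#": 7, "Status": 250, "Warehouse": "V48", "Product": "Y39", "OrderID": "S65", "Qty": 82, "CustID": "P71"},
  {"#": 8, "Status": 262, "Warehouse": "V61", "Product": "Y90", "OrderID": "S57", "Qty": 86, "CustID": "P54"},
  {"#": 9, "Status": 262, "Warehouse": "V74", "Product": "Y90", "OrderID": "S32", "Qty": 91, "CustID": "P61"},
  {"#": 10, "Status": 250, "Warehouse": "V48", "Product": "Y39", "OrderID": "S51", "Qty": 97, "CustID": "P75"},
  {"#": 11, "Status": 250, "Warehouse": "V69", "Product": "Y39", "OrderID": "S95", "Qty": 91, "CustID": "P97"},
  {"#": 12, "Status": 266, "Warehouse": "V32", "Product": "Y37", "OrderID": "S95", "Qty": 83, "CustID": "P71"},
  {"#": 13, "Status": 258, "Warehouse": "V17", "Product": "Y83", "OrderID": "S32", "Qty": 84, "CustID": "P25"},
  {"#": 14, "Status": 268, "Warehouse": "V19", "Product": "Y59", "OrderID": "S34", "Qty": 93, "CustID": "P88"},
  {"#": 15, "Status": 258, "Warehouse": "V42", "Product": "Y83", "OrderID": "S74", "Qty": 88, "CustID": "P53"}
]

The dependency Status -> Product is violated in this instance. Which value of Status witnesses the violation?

Status=266: rows 1, 12 → Product takes values {Y46, Y37} — violation
Status=268: rows 2, 14 → Product = Y59, Y59 ✓
Status=252: rows 3, 6 → Product = Y12, Y12 ✓
Status=262: rows 4, 8, 9 → Product = Y90, Y90, Y90 ✓
Status=250: rows 5, 7, 10, 11 → Product = Y39, Y39, Y39, Y39 ✓
Status=258: rows 13, 15 → Product = Y83, Y83 ✓
The only Status value with inconsistent Product is Status=266.

266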